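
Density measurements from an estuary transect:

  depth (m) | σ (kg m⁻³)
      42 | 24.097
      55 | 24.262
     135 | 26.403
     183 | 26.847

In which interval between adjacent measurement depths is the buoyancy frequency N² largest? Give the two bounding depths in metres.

Compute the density gradient over each adjacent pair:
  42–55 m: Δρ/Δz = 0.165/13 = 0.013 kg m⁻⁴
  55–135 m: Δρ/Δz = 2.141/80 = 0.027 kg m⁻⁴
  135–183 m: Δρ/Δz = 0.444/48 = 9.2 × 10⁻³ kg m⁻⁴
The largest gradient is in the 55–135 m interval — the pycnocline.

55–135 m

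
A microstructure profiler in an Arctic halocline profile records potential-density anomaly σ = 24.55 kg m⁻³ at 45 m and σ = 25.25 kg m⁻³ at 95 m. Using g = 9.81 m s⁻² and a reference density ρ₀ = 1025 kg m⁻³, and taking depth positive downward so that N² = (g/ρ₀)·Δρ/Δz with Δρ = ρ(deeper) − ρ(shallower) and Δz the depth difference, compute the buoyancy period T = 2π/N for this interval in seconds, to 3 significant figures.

543 s

Δρ = 1025.25 − 1024.55 = 0.70 kg m⁻³ over Δz = 95 − 45 = 50 m.
N² = (9.81/1025) × (0.70/50) = 1.3399 × 10⁻⁴ s⁻².
N = √(1.3399 × 10⁻⁴) = 0.011575 rad s⁻¹, so T = 2π/N = 542.82 s ≈ 543 s.
A positive N² confirms static stability across the interval.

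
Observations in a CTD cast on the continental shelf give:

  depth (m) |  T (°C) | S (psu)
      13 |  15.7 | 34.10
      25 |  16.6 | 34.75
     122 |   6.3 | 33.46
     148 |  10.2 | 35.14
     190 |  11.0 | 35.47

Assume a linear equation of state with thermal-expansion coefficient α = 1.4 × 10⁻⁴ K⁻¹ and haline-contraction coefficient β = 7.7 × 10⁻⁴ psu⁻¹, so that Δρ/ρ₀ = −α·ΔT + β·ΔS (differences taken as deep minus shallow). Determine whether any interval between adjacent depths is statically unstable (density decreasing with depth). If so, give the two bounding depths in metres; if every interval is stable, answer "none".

none

Evaluate Δρ/ρ₀ = −αΔT + βΔS across each adjacent pair:
  13–25 m: −αΔT+βΔS = −(1.4 × 10⁻⁴)(+0.9)+(7.7 × 10⁻⁴)(+0.65) = 3.7 × 10⁻⁴ → stable
  25–122 m: −αΔT+βΔS = −(1.4 × 10⁻⁴)(-10.3)+(7.7 × 10⁻⁴)(-1.29) = 4.5 × 10⁻⁴ → stable
  122–148 m: −αΔT+βΔS = −(1.4 × 10⁻⁴)(+3.9)+(7.7 × 10⁻⁴)(+1.68) = 7.5 × 10⁻⁴ → stable
  148–190 m: −αΔT+βΔS = −(1.4 × 10⁻⁴)(+0.8)+(7.7 × 10⁻⁴)(+0.33) = 1.4 × 10⁻⁴ → stable
Every interval has Δρ > 0: the column is stably stratified throughout.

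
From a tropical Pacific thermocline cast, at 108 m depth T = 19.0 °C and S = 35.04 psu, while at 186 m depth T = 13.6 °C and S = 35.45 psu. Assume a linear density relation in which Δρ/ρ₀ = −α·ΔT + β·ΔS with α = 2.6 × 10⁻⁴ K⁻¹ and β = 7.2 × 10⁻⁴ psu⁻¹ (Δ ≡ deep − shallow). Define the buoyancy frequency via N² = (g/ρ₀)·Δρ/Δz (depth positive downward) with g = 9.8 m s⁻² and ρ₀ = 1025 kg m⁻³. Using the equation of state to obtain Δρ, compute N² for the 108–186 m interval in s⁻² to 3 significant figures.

2.13 × 10⁻⁴ s⁻²

ΔT = -5.4 K, ΔS = +0.41 psu (deep − shallow).
Δρ/ρ₀ = −αΔT + βΔS = 1.404 × 10⁻³ + 2.952 × 10⁻⁴ = 1.6992 × 10⁻³, so Δρ ≈ 1.742 kg m⁻³.
N² = (g/ρ₀)·Δρ/Δz = g·(Δρ/ρ₀)/Δz = 9.8 × 1.6992 × 10⁻³ / 78 = 2.1349 × 10⁻⁴ s⁻² ≈ 2.13 × 10⁻⁴ s⁻².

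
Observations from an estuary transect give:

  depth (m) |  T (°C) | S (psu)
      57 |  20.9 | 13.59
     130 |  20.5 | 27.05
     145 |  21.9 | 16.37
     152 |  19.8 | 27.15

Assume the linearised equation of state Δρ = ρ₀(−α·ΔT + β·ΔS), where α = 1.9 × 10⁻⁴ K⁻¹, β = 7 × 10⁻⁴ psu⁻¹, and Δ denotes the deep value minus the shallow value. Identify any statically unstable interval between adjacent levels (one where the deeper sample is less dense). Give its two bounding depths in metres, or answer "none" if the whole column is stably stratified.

Evaluate Δρ/ρ₀ = −αΔT + βΔS across each adjacent pair:
  57–130 m: −αΔT+βΔS = −(1.9 × 10⁻⁴)(-0.4)+(7 × 10⁻⁴)(+13.46) = 9.5 × 10⁻³ → stable
  130–145 m: −αΔT+βΔS = −(1.9 × 10⁻⁴)(+1.4)+(7 × 10⁻⁴)(-10.68) = -7.7 × 10⁻³ → UNSTABLE
  145–152 m: −αΔT+βΔS = −(1.9 × 10⁻⁴)(-2.1)+(7 × 10⁻⁴)(+10.78) = 7.9 × 10⁻³ → stable
The 130–145 m interval has Δρ < 0: lighter water underlies denser water.

130–145 m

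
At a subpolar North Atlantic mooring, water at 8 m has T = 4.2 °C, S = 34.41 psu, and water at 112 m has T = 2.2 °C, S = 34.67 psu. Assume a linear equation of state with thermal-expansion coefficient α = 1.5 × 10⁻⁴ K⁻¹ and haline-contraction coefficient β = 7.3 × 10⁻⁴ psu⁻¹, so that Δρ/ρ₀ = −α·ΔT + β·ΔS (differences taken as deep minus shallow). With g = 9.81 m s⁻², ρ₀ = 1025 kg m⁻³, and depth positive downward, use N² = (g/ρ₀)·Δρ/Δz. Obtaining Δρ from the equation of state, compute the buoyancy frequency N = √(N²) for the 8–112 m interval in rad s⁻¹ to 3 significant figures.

6.80 × 10⁻³ rad s⁻¹

ΔT = -2.0 K, ΔS = +0.26 psu (deep − shallow).
Δρ/ρ₀ = −αΔT + βΔS = 3.00 × 10⁻⁴ + 1.898 × 10⁻⁴ = 4.898 × 10⁻⁴, so Δρ ≈ 0.5020 kg m⁻³.
N² = (g/ρ₀)·Δρ/Δz = g·(Δρ/ρ₀)/Δz = 9.81 × 4.898 × 10⁻⁴ / 104 = 4.6201 × 10⁻⁵ s⁻².
N = √(4.6201 × 10⁻⁵) = 6.7971 × 10⁻³ rad s⁻¹ ≈ 6.80 × 10⁻³ rad s⁻¹.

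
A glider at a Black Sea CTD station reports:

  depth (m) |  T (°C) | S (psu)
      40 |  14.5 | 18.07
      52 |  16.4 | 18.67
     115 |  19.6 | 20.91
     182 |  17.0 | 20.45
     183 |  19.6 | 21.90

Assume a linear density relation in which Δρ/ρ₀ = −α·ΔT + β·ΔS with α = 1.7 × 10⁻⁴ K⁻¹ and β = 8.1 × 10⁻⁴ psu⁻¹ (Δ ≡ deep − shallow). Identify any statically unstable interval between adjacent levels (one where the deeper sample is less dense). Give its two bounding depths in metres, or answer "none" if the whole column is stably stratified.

Evaluate Δρ/ρ₀ = −αΔT + βΔS across each adjacent pair:
  40–52 m: −αΔT+βΔS = −(1.7 × 10⁻⁴)(+1.9)+(8.1 × 10⁻⁴)(+0.60) = 1.6 × 10⁻⁴ → stable
  52–115 m: −αΔT+βΔS = −(1.7 × 10⁻⁴)(+3.2)+(8.1 × 10⁻⁴)(+2.24) = 1.3 × 10⁻³ → stable
  115–182 m: −αΔT+βΔS = −(1.7 × 10⁻⁴)(-2.6)+(8.1 × 10⁻⁴)(-0.46) = 6.9 × 10⁻⁵ → stable
  182–183 m: −αΔT+βΔS = −(1.7 × 10⁻⁴)(+2.6)+(8.1 × 10⁻⁴)(+1.45) = 7.3 × 10⁻⁴ → stable
Every interval has Δρ > 0: the column is stably stratified throughout.

none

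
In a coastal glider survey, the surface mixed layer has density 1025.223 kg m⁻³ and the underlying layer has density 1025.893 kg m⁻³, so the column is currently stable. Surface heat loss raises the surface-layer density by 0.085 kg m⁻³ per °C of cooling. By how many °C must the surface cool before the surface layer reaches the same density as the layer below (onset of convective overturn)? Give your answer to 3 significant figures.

Density deficit of the surface layer: 1025.893 − 1025.223 = 0.67 kg m⁻³.
Required change = 0.67 / 0.085 = 7.88 °C.

7.88 °C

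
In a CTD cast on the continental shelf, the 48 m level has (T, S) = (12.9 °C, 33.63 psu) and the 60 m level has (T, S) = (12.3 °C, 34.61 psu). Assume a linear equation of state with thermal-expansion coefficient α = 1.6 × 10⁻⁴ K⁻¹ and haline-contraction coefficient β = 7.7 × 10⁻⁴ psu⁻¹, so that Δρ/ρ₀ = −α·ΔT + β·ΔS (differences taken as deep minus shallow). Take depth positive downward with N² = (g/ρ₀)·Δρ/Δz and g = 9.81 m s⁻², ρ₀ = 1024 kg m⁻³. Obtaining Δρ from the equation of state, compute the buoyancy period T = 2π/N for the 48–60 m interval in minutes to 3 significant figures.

3.97 min

ΔT = -0.6 K, ΔS = +0.98 psu (deep − shallow).
Δρ/ρ₀ = −αΔT + βΔS = 9.60 × 10⁻⁵ + 7.546 × 10⁻⁴ = 8.506 × 10⁻⁴, so Δρ ≈ 0.8710 kg m⁻³.
N² = (g/ρ₀)·Δρ/Δz = g·(Δρ/ρ₀)/Δz = 9.81 × 8.506 × 10⁻⁴ / 12 = 6.9537 × 10⁻⁴ s⁻².
N = √(6.9537 × 10⁻⁴) = 0.026370 rad s⁻¹ → T = 2π/N = 238.27 s = 3.9712 min ≈ 3.97 min.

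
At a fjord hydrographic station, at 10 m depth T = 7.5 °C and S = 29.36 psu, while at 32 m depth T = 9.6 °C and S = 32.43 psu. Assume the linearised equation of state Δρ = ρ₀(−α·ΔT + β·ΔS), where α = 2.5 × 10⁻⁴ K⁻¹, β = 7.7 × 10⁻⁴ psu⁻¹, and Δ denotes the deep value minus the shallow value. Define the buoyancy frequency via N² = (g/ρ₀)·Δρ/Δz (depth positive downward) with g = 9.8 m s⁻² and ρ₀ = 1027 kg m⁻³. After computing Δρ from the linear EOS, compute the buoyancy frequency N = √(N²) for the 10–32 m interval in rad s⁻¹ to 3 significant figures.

ΔT = +2.1 K, ΔS = +3.07 psu (deep − shallow).
Δρ/ρ₀ = −αΔT + βΔS = -5.25 × 10⁻⁴ + 2.3639 × 10⁻³ = 1.8389 × 10⁻³, so Δρ ≈ 1.889 kg m⁻³.
N² = (g/ρ₀)·Δρ/Δz = g·(Δρ/ρ₀)/Δz = 9.8 × 1.8389 × 10⁻³ / 22 = 8.1915 × 10⁻⁴ s⁻².
N = √(8.1915 × 10⁻⁴) = 0.028621 rad s⁻¹ ≈ 0.0286 rad s⁻¹.

0.0286 rad s⁻¹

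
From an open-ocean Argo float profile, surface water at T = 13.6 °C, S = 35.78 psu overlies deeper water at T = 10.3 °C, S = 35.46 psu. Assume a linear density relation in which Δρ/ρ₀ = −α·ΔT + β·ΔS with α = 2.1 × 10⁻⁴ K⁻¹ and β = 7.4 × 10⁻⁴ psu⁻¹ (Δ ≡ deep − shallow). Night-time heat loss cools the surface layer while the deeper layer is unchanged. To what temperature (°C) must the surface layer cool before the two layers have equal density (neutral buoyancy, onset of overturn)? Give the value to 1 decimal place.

Neutral buoyancy requires Δρ = 0, i.e. −α(T_deep − T_surf′) + β(S_deep − S_surf) = 0.
T_surf′ = T_deep − (β/α)·ΔS = 10.3 − (7.4 × 10⁻⁴/2.1 × 10⁻⁴)·(-0.32) = 11.428 °C.
Cooling required: 13.6 − (11.428) = 2.172 °C.

11.4 °C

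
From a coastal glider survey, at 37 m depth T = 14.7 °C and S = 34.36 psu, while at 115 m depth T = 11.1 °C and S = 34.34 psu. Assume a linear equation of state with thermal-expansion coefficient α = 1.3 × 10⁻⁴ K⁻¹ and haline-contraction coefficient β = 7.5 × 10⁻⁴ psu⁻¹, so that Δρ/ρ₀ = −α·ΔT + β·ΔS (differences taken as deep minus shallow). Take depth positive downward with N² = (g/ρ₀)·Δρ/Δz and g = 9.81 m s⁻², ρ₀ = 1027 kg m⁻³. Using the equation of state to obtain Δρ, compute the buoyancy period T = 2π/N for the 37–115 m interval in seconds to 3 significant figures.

ΔT = -3.6 K, ΔS = -0.02 psu (deep − shallow).
Δρ/ρ₀ = −αΔT + βΔS = 4.68 × 10⁻⁴ − 1.50 × 10⁻⁵ = 4.53 × 10⁻⁴, so Δρ ≈ 0.4652 kg m⁻³.
N² = (g/ρ₀)·Δρ/Δz = g·(Δρ/ρ₀)/Δz = 9.81 × 4.53 × 10⁻⁴ / 78 = 5.6973 × 10⁻⁵ s⁻².
N = √(5.6973 × 10⁻⁵) = 7.5480 × 10⁻³ rad s⁻¹ → T = 2π/N = 832.43 s ≈ 832 s.

832 s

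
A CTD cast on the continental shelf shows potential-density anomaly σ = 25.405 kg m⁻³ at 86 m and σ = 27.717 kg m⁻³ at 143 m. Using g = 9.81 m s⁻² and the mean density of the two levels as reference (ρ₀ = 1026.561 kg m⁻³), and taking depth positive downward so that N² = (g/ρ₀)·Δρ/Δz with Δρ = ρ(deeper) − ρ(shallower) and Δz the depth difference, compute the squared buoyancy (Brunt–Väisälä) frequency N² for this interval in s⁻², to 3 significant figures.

Δρ = 1027.717 − 1025.405 = 2.312 kg m⁻³ over Δz = 143 − 86 = 57 m.
N² = (9.81/1026.561) × (2.312/57) = 3.8761 × 10⁻⁴ s⁻² ≈ 3.88 × 10⁻⁴ s⁻².

3.88 × 10⁻⁴ s⁻²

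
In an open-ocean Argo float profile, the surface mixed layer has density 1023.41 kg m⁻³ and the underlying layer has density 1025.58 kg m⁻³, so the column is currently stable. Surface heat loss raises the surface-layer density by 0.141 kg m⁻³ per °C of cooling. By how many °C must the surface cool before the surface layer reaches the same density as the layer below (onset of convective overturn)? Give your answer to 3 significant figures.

15.4 °C

Density deficit of the surface layer: 1025.58 − 1023.41 = 2.17 kg m⁻³.
Required change = 2.17 / 0.141 = 15.4 °C.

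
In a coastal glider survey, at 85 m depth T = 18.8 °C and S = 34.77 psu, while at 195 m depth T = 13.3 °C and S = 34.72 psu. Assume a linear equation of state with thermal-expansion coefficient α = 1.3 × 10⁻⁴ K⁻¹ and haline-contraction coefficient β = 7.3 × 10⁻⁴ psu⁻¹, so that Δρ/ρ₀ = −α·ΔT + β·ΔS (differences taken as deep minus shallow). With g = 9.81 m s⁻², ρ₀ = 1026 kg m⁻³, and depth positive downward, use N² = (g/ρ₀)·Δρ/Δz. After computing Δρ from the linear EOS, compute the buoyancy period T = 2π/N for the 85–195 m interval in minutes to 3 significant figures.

ΔT = -5.5 K, ΔS = -0.05 psu (deep − shallow).
Δρ/ρ₀ = −αΔT + βΔS = 7.15 × 10⁻⁴ − 3.65 × 10⁻⁵ = 6.785 × 10⁻⁴, so Δρ ≈ 0.6961 kg m⁻³.
N² = (g/ρ₀)·Δρ/Δz = g·(Δρ/ρ₀)/Δz = 9.81 × 6.785 × 10⁻⁴ / 110 = 6.0510 × 10⁻⁵ s⁻².
N = √(6.0510 × 10⁻⁵) = 7.7788 × 10⁻³ rad s⁻¹ → T = 2π/N = 807.73 s = 13.462 min ≈ 13.5 min.

13.5 min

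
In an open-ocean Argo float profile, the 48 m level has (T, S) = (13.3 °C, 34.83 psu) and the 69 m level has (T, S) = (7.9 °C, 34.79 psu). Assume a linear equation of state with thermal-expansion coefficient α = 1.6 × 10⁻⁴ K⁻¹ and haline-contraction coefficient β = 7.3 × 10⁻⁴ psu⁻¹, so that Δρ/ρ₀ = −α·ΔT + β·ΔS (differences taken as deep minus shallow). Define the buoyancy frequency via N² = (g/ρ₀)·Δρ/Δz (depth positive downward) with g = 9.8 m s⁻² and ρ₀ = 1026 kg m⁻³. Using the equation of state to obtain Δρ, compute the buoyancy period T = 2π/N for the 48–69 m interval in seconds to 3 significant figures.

318 s

ΔT = -5.4 K, ΔS = -0.04 psu (deep − shallow).
Δρ/ρ₀ = −αΔT + βΔS = 8.64 × 10⁻⁴ − 2.92 × 10⁻⁵ = 8.348 × 10⁻⁴, so Δρ ≈ 0.8565 kg m⁻³.
N² = (g/ρ₀)·Δρ/Δz = g·(Δρ/ρ₀)/Δz = 9.8 × 8.348 × 10⁻⁴ / 21 = 3.8957 × 10⁻⁴ s⁻².
N = √(3.8957 × 10⁻⁴) = 0.019738 rad s⁻¹ → T = 2π/N = 318.33 s ≈ 318 s.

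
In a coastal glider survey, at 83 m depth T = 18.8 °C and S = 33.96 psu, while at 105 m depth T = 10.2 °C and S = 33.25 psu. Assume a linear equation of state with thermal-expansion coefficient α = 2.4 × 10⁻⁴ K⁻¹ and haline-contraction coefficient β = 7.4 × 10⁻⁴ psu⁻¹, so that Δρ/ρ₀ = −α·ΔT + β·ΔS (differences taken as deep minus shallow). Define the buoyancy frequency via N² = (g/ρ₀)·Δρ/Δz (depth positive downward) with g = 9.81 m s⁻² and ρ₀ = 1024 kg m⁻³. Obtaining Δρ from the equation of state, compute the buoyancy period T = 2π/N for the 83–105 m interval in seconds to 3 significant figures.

ΔT = -8.6 K, ΔS = -0.71 psu (deep − shallow).
Δρ/ρ₀ = −αΔT + βΔS = 2.064 × 10⁻³ − 5.254 × 10⁻⁴ = 1.5386 × 10⁻³, so Δρ ≈ 1.576 kg m⁻³.
N² = (g/ρ₀)·Δρ/Δz = g·(Δρ/ρ₀)/Δz = 9.81 × 1.5386 × 10⁻³ / 22 = 6.8608 × 10⁻⁴ s⁻².
N = √(6.8608 × 10⁻⁴) = 0.026193 rad s⁻¹ → T = 2π/N = 239.88 s ≈ 240 s.

240 s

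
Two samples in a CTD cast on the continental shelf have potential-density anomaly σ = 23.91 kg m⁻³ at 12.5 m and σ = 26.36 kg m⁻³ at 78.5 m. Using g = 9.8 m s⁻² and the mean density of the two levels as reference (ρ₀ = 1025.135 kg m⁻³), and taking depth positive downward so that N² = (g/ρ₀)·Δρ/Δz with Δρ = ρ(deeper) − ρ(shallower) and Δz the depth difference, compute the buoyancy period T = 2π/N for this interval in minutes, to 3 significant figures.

5.56 min

Δρ = 1026.36 − 1023.91 = 2.45 kg m⁻³ over Δz = 78.5 − 12.5 = 66 m.
N² = (9.8/1025.135) × (2.45/66) = 3.5487 × 10⁻⁴ s⁻².
N = √(3.5487 × 10⁻⁴) = 0.018838 rad s⁻¹, so T = 2π/N = 333.54 s = 5.5590 min ≈ 5.56 min.
A positive N² confirms static stability across the interval.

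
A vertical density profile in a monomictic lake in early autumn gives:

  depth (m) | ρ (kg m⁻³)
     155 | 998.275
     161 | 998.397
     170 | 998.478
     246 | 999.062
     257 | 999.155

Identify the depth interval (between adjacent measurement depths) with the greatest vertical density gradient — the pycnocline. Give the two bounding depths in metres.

155–161 m

Compute the density gradient over each adjacent pair:
  155–161 m: Δρ/Δz = 0.122/6 = 0.020 kg m⁻⁴
  161–170 m: Δρ/Δz = 0.081/9 = 9.0 × 10⁻³ kg m⁻⁴
  170–246 m: Δρ/Δz = 0.584/76 = 7.7 × 10⁻³ kg m⁻⁴
  246–257 m: Δρ/Δz = 0.093/11 = 8.5 × 10⁻³ kg m⁻⁴
The largest gradient is in the 155–161 m interval — the pycnocline.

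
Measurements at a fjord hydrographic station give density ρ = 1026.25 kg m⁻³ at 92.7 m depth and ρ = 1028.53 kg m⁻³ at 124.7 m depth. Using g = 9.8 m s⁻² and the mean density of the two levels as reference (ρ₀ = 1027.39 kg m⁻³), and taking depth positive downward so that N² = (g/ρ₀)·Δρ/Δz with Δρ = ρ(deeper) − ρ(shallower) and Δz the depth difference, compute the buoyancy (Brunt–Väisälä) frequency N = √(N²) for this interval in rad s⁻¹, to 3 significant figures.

0.0261 rad s⁻¹

Δρ = 1028.53 − 1026.25 = 2.28 kg m⁻³ over Δz = 124.7 − 92.7 = 32 m.
N² = (9.8/1027.39) × (2.28/32) = 6.7963 × 10⁻⁴ s⁻².
N = √(6.7963 × 10⁻⁴) = 0.026070 rad s⁻¹ ≈ 0.0261 rad s⁻¹.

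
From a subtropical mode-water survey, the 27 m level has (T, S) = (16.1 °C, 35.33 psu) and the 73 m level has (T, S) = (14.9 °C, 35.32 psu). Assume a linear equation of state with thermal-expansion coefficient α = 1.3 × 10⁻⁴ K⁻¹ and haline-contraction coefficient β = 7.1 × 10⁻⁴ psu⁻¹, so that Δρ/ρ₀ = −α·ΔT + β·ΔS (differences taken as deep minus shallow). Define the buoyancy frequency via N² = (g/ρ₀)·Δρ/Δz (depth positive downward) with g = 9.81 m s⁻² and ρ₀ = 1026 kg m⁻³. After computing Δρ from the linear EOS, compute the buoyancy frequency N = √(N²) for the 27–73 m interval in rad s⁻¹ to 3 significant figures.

5.64 × 10⁻³ rad s⁻¹

ΔT = -1.2 K, ΔS = -0.01 psu (deep − shallow).
Δρ/ρ₀ = −αΔT + βΔS = 1.56 × 10⁻⁴ − 7.10 × 10⁻⁶ = 1.489 × 10⁻⁴, so Δρ ≈ 0.1528 kg m⁻³.
N² = (g/ρ₀)·Δρ/Δz = g·(Δρ/ρ₀)/Δz = 9.81 × 1.489 × 10⁻⁴ / 46 = 3.1755 × 10⁻⁵ s⁻².
N = √(3.1755 × 10⁻⁵) = 5.6352 × 10⁻³ rad s⁻¹ ≈ 5.64 × 10⁻³ rad s⁻¹.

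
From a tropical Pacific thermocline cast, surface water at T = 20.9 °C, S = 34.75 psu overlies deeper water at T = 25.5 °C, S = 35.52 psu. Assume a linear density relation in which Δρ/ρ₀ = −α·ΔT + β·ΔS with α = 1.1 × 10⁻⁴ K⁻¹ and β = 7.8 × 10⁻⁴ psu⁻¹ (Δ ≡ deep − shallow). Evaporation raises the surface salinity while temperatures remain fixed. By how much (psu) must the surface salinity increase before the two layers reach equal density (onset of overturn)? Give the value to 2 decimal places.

0.12 psu

Neutral buoyancy requires −α(T_deep − T_surf) + β(S_deep − S_surf′) = 0.
S_surf′ = S_deep − (α/β)·ΔT = 35.52 − (1.1 × 10⁻⁴/7.8 × 10⁻⁴)·(+4.6) = 34.8713 psu.
Increase required: 34.8713 − 34.75 = 0.1213 psu.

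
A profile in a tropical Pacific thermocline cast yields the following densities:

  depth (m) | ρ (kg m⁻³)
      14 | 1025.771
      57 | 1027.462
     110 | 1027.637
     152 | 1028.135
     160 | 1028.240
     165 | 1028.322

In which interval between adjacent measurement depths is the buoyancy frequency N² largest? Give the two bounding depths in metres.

14–57 m

Compute the density gradient over each adjacent pair:
  14–57 m: Δρ/Δz = 1.691/43 = 0.039 kg m⁻⁴
  57–110 m: Δρ/Δz = 0.175/53 = 3.3 × 10⁻³ kg m⁻⁴
  110–152 m: Δρ/Δz = 0.498/42 = 0.012 kg m⁻⁴
  152–160 m: Δρ/Δz = 0.105/8 = 0.013 kg m⁻⁴
  160–165 m: Δρ/Δz = 0.082/5 = 0.016 kg m⁻⁴
The largest gradient is in the 14–57 m interval — the pycnocline.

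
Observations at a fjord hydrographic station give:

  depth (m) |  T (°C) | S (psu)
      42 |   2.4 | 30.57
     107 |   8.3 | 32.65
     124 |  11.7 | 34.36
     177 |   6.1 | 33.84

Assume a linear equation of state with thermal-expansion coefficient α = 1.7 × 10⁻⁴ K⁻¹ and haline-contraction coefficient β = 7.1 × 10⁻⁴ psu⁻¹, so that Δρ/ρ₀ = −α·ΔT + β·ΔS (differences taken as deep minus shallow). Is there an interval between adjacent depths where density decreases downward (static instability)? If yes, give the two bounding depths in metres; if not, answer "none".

Evaluate Δρ/ρ₀ = −αΔT + βΔS across each adjacent pair:
  42–107 m: −αΔT+βΔS = −(1.7 × 10⁻⁴)(+5.9)+(7.1 × 10⁻⁴)(+2.08) = 4.7 × 10⁻⁴ → stable
  107–124 m: −αΔT+βΔS = −(1.7 × 10⁻⁴)(+3.4)+(7.1 × 10⁻⁴)(+1.71) = 6.4 × 10⁻⁴ → stable
  124–177 m: −αΔT+βΔS = −(1.7 × 10⁻⁴)(-5.6)+(7.1 × 10⁻⁴)(-0.52) = 5.8 × 10⁻⁴ → stable
Every interval has Δρ > 0: the column is stably stratified throughout.

none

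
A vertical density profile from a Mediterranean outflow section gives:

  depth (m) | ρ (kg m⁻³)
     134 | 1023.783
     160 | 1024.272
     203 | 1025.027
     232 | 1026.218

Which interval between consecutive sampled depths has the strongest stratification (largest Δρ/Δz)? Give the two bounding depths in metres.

Compute the density gradient over each adjacent pair:
  134–160 m: Δρ/Δz = 0.489/26 = 0.019 kg m⁻⁴
  160–203 m: Δρ/Δz = 0.755/43 = 0.018 kg m⁻⁴
  203–232 m: Δρ/Δz = 1.191/29 = 0.041 kg m⁻⁴
The largest gradient is in the 203–232 m interval — the pycnocline.

203–232 m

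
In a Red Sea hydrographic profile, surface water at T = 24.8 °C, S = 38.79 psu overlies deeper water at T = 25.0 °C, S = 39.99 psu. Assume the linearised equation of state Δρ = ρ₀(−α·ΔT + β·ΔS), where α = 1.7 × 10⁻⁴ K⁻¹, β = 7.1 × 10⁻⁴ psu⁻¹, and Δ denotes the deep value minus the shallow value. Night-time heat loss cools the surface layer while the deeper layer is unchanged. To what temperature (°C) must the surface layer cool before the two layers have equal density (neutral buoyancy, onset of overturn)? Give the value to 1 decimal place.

Neutral buoyancy requires Δρ = 0, i.e. −α(T_deep − T_surf′) + β(S_deep − S_surf) = 0.
T_surf′ = T_deep − (β/α)·ΔS = 25.0 − (7.1 × 10⁻⁴/1.7 × 10⁻⁴)·(+1.20) = 19.988 °C.
Cooling required: 24.8 − (19.988) = 4.812 °C.

20.0 °C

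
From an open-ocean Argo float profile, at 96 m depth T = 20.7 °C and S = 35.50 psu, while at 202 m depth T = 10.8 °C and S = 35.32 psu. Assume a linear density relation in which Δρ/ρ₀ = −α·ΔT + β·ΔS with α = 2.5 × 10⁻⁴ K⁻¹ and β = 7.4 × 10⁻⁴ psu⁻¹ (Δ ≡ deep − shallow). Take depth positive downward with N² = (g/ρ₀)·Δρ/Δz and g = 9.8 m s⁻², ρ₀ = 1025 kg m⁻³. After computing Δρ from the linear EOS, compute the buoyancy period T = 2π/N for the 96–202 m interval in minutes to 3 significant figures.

7.12 min

ΔT = -9.9 K, ΔS = -0.18 psu (deep − shallow).
Δρ/ρ₀ = −αΔT + βΔS = 2.475 × 10⁻³ − 1.332 × 10⁻⁴ = 2.3418 × 10⁻³, so Δρ ≈ 2.400 kg m⁻³.
N² = (g/ρ₀)·Δρ/Δz = g·(Δρ/ρ₀)/Δz = 9.8 × 2.3418 × 10⁻³ / 106 = 2.1651 × 10⁻⁴ s⁻².
N = √(2.1651 × 10⁻⁴) = 0.014714 rad s⁻¹ → T = 2π/N = 427.02 s = 7.1170 min ≈ 7.12 min.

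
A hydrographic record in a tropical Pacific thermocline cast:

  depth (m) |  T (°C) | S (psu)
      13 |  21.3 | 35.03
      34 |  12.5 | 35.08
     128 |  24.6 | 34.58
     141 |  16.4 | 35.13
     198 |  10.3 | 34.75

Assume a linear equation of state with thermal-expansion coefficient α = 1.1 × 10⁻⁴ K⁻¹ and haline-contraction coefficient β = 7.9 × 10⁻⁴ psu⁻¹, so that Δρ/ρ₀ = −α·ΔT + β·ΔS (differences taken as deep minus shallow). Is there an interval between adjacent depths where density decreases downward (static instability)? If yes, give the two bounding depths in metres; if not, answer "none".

34–128 m

Evaluate Δρ/ρ₀ = −αΔT + βΔS across each adjacent pair:
  13–34 m: −αΔT+βΔS = −(1.1 × 10⁻⁴)(-8.8)+(7.9 × 10⁻⁴)(+0.05) = 1.0 × 10⁻³ → stable
  34–128 m: −αΔT+βΔS = −(1.1 × 10⁻⁴)(+12.1)+(7.9 × 10⁻⁴)(-0.50) = -1.7 × 10⁻³ → UNSTABLE
  128–141 m: −αΔT+βΔS = −(1.1 × 10⁻⁴)(-8.2)+(7.9 × 10⁻⁴)(+0.55) = 1.3 × 10⁻³ → stable
  141–198 m: −αΔT+βΔS = −(1.1 × 10⁻⁴)(-6.1)+(7.9 × 10⁻⁴)(-0.38) = 3.7 × 10⁻⁴ → stable
The 34–128 m interval has Δρ < 0: lighter water underlies denser water.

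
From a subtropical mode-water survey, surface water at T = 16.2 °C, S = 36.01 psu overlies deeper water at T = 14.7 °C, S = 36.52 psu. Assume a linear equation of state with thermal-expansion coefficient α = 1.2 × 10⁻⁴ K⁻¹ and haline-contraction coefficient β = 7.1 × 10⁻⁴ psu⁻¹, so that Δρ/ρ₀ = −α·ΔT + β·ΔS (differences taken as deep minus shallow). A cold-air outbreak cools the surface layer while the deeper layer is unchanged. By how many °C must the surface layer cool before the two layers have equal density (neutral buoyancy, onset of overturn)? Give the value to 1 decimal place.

Neutral buoyancy requires Δρ = 0, i.e. −α(T_deep − T_surf′) + β(S_deep − S_surf) = 0.
T_surf′ = T_deep − (β/α)·ΔS = 14.7 − (7.1 × 10⁻⁴/1.2 × 10⁻⁴)·(+0.51) = 11.682 °C.
Cooling required: 16.2 − (11.682) = 4.518 °C.

4.5 °C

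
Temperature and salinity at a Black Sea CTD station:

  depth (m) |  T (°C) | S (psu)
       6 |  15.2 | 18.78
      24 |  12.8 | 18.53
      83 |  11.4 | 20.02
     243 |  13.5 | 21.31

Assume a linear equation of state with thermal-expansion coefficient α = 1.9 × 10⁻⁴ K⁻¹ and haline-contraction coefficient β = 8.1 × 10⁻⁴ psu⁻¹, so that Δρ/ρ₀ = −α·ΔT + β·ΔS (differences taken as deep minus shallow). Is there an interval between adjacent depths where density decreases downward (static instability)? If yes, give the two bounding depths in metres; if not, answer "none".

none

Evaluate Δρ/ρ₀ = −αΔT + βΔS across each adjacent pair:
  6–24 m: −αΔT+βΔS = −(1.9 × 10⁻⁴)(-2.4)+(8.1 × 10⁻⁴)(-0.25) = 2.5 × 10⁻⁴ → stable
  24–83 m: −αΔT+βΔS = −(1.9 × 10⁻⁴)(-1.4)+(8.1 × 10⁻⁴)(+1.49) = 1.5 × 10⁻³ → stable
  83–243 m: −αΔT+βΔS = −(1.9 × 10⁻⁴)(+2.1)+(8.1 × 10⁻⁴)(+1.29) = 6.5 × 10⁻⁴ → stable
Every interval has Δρ > 0: the column is stably stratified throughout.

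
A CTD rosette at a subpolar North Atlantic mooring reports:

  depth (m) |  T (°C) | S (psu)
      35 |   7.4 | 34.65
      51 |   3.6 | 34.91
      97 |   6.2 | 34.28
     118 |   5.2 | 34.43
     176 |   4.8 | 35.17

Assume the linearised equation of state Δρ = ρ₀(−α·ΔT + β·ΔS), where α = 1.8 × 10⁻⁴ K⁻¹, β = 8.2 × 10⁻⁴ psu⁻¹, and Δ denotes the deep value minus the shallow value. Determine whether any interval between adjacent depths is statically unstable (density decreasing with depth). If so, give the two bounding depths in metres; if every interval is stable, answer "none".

51–97 m

Evaluate Δρ/ρ₀ = −αΔT + βΔS across each adjacent pair:
  35–51 m: −αΔT+βΔS = −(1.8 × 10⁻⁴)(-3.8)+(8.2 × 10⁻⁴)(+0.26) = 9.0 × 10⁻⁴ → stable
  51–97 m: −αΔT+βΔS = −(1.8 × 10⁻⁴)(+2.6)+(8.2 × 10⁻⁴)(-0.63) = -9.8 × 10⁻⁴ → UNSTABLE
  97–118 m: −αΔT+βΔS = −(1.8 × 10⁻⁴)(-1.0)+(8.2 × 10⁻⁴)(+0.15) = 3.0 × 10⁻⁴ → stable
  118–176 m: −αΔT+βΔS = −(1.8 × 10⁻⁴)(-0.4)+(8.2 × 10⁻⁴)(+0.74) = 6.8 × 10⁻⁴ → stable
The 51–97 m interval has Δρ < 0: lighter water underlies denser water.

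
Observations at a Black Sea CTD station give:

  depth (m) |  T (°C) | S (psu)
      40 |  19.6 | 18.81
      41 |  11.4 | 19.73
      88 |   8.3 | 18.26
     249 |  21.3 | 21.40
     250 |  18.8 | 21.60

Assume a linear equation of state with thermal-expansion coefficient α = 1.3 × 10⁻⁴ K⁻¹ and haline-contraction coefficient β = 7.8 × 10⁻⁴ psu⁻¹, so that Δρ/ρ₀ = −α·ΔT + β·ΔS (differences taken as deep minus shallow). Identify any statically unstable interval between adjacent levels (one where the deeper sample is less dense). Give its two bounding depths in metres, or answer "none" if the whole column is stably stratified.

41–88 m

Evaluate Δρ/ρ₀ = −αΔT + βΔS across each adjacent pair:
  40–41 m: −αΔT+βΔS = −(1.3 × 10⁻⁴)(-8.2)+(7.8 × 10⁻⁴)(+0.92) = 1.8 × 10⁻³ → stable
  41–88 m: −αΔT+βΔS = −(1.3 × 10⁻⁴)(-3.1)+(7.8 × 10⁻⁴)(-1.47) = -7.4 × 10⁻⁴ → UNSTABLE
  88–249 m: −αΔT+βΔS = −(1.3 × 10⁻⁴)(+13.0)+(7.8 × 10⁻⁴)(+3.14) = 7.6 × 10⁻⁴ → stable
  249–250 m: −αΔT+βΔS = −(1.3 × 10⁻⁴)(-2.5)+(7.8 × 10⁻⁴)(+0.20) = 4.8 × 10⁻⁴ → stable
The 41–88 m interval has Δρ < 0: lighter water underlies denser water.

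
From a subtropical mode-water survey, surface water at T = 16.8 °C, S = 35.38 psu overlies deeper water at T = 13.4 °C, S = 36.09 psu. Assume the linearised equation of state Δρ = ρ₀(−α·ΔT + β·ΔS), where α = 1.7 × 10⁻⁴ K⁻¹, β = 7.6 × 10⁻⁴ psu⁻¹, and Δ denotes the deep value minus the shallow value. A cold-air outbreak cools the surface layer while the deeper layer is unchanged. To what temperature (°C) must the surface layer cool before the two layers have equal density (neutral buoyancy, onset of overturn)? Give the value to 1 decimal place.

Neutral buoyancy requires Δρ = 0, i.e. −α(T_deep − T_surf′) + β(S_deep − S_surf) = 0.
T_surf′ = T_deep − (β/α)·ΔS = 13.4 − (7.6 × 10⁻⁴/1.7 × 10⁻⁴)·(+0.71) = 10.226 °C.
Cooling required: 16.8 − (10.226) = 6.574 °C.

10.2 °C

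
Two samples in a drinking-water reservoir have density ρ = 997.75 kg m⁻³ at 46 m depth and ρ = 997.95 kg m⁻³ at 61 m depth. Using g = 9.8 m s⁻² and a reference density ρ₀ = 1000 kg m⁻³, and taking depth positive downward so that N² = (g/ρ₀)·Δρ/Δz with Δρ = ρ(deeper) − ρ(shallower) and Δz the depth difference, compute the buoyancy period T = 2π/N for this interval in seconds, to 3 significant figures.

550 s

Δρ = 997.95 − 997.75 = 0.20 kg m⁻³ over Δz = 61 − 46 = 15 m.
N² = (9.8/1000) × (0.20/15) = 1.3067 × 10⁻⁴ s⁻².
N = √(1.3067 × 10⁻⁴) = 0.011431 rad s⁻¹, so T = 2π/N = 549.66 s ≈ 550 s.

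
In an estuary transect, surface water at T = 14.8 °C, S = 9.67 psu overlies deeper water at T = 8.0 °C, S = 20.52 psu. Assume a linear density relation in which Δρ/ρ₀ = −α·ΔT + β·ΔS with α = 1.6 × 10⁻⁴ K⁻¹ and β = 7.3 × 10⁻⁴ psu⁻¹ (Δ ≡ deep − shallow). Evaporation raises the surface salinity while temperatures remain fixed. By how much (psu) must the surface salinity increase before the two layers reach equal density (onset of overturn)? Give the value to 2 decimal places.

12.34 psu

Neutral buoyancy requires −α(T_deep − T_surf) + β(S_deep − S_surf′) = 0.
S_surf′ = S_deep − (α/β)·ΔT = 20.52 − (1.6 × 10⁻⁴/7.3 × 10⁻⁴)·(-6.8) = 22.0104 psu.
Increase required: 22.0104 − 9.67 = 12.3404 psu.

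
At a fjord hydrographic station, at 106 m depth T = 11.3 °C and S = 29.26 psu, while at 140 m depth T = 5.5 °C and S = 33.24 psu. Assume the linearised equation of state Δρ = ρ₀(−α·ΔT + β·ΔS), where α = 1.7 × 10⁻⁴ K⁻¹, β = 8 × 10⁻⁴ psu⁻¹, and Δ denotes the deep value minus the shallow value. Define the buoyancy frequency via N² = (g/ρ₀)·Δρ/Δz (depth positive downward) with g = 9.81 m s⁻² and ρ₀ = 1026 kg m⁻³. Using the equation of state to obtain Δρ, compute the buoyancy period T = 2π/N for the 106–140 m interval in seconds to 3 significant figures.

ΔT = -5.8 K, ΔS = +3.98 psu (deep − shallow).
Δρ/ρ₀ = −αΔT + βΔS = 9.86 × 10⁻⁴ + 3.184 × 10⁻³ = 4.17 × 10⁻³, so Δρ ≈ 4.278 kg m⁻³.
N² = (g/ρ₀)·Δρ/Δz = g·(Δρ/ρ₀)/Δz = 9.81 × 4.17 × 10⁻³ / 34 = 1.2032 × 10⁻³ s⁻².
N = √(1.2032 × 10⁻³) = 0.034687 rad s⁻¹ → T = 2π/N = 181.14 s ≈ 181 s.

181 s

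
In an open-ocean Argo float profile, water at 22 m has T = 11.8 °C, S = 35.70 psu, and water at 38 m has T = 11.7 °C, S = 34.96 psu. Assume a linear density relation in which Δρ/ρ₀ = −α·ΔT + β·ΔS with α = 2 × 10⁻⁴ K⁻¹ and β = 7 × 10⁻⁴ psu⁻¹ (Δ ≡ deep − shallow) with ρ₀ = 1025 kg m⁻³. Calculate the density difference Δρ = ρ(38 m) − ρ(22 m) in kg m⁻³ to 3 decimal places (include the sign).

-0.510 kg m⁻³

ΔT = -0.1 K, ΔS = -0.74 psu (deep − shallow).
Δρ/ρ₀ = −(2 × 10⁻⁴)(-0.1) + (7 × 10⁻⁴)(-0.74) = -4.98 × 10⁻⁴.
Δρ = 1025 × (-4.98 × 10⁻⁴) = -0.510 kg m⁻³.
Negative Δρ: lighter below, statically unstable.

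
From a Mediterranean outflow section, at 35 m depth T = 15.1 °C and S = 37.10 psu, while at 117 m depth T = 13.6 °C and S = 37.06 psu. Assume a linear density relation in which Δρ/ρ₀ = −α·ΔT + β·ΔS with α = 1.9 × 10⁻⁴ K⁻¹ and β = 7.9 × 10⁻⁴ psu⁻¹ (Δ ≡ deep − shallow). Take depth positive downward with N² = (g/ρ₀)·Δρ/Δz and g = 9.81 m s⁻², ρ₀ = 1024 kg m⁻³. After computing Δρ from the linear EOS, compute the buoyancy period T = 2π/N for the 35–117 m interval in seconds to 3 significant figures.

ΔT = -1.5 K, ΔS = -0.04 psu (deep − shallow).
Δρ/ρ₀ = −αΔT + βΔS = 2.85 × 10⁻⁴ − 3.16 × 10⁻⁵ = 2.534 × 10⁻⁴, so Δρ ≈ 0.2595 kg m⁻³.
N² = (g/ρ₀)·Δρ/Δz = g·(Δρ/ρ₀)/Δz = 9.81 × 2.534 × 10⁻⁴ / 82 = 3.0315 × 10⁻⁵ s⁻².
N = √(3.0315 × 10⁻⁵) = 5.5059 × 10⁻³ rad s⁻¹ → T = 2π/N = 1.1412 × 10³ s ≈ 1.14 × 10³ s.

1.14 × 10³ s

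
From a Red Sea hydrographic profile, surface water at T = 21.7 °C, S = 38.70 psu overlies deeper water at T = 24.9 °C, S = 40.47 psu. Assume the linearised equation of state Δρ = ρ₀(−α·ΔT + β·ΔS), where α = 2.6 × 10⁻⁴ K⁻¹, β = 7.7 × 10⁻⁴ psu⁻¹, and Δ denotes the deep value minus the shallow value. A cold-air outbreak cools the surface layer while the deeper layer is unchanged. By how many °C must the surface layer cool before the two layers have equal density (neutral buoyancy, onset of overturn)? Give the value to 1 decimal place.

Neutral buoyancy requires Δρ = 0, i.e. −α(T_deep − T_surf′) + β(S_deep − S_surf) = 0.
T_surf′ = T_deep − (β/α)·ΔS = 24.9 − (7.7 × 10⁻⁴/2.6 × 10⁻⁴)·(+1.77) = 19.658 °C.
Cooling required: 21.7 − (19.658) = 2.042 °C.

2.0 °C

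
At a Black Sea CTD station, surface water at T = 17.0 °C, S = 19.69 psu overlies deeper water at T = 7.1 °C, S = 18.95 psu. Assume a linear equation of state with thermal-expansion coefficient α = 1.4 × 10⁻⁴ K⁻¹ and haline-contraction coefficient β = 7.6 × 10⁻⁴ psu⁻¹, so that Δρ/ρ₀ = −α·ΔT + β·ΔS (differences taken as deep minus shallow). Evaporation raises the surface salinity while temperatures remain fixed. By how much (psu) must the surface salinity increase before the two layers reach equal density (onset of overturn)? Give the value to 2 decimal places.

1.08 psu

Neutral buoyancy requires −α(T_deep − T_surf) + β(S_deep − S_surf′) = 0.
S_surf′ = S_deep − (α/β)·ΔT = 18.95 − (1.4 × 10⁻⁴/7.6 × 10⁻⁴)·(-9.9) = 20.7737 psu.
Increase required: 20.7737 − 19.69 = 1.0837 psu.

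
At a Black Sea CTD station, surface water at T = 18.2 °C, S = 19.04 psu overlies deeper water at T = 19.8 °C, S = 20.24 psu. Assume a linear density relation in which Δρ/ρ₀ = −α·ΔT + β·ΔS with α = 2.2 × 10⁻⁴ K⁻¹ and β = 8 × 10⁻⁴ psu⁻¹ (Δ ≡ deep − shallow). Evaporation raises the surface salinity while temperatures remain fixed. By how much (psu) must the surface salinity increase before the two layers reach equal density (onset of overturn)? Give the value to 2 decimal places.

0.76 psu

Neutral buoyancy requires −α(T_deep − T_surf) + β(S_deep − S_surf′) = 0.
S_surf′ = S_deep − (α/β)·ΔT = 20.24 − (2.2 × 10⁻⁴/8 × 10⁻⁴)·(+1.6) = 19.8000 psu.
Increase required: 19.8000 − 19.04 = 0.7600 psu.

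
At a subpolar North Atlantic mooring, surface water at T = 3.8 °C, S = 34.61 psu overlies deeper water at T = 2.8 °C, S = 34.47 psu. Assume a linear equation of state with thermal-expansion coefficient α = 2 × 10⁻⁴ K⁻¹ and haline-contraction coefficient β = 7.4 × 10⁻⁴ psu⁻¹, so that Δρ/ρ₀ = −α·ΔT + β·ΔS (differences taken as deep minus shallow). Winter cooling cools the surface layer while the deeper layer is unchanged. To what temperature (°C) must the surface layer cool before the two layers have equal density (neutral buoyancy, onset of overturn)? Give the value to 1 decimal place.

3.3 °C

Neutral buoyancy requires Δρ = 0, i.e. −α(T_deep − T_surf′) + β(S_deep − S_surf) = 0.
T_surf′ = T_deep − (β/α)·ΔS = 2.8 − (7.4 × 10⁻⁴/2 × 10⁻⁴)·(-0.14) = 3.318 °C.
Cooling required: 3.8 − (3.318) = 0.482 °C.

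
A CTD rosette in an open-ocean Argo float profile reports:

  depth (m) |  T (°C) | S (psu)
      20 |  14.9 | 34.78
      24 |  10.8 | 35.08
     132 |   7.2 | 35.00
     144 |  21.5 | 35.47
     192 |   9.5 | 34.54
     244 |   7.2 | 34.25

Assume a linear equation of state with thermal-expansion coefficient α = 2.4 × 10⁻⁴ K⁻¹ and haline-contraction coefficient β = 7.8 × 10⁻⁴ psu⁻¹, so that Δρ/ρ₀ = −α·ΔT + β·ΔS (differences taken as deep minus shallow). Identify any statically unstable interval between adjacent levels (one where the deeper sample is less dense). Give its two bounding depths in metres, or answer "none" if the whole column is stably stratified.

132–144 m

Evaluate Δρ/ρ₀ = −αΔT + βΔS across each adjacent pair:
  20–24 m: −αΔT+βΔS = −(2.4 × 10⁻⁴)(-4.1)+(7.8 × 10⁻⁴)(+0.30) = 1.2 × 10⁻³ → stable
  24–132 m: −αΔT+βΔS = −(2.4 × 10⁻⁴)(-3.6)+(7.8 × 10⁻⁴)(-0.08) = 8.0 × 10⁻⁴ → stable
  132–144 m: −αΔT+βΔS = −(2.4 × 10⁻⁴)(+14.3)+(7.8 × 10⁻⁴)(+0.47) = -3.1 × 10⁻³ → UNSTABLE
  144–192 m: −αΔT+βΔS = −(2.4 × 10⁻⁴)(-12.0)+(7.8 × 10⁻⁴)(-0.93) = 2.2 × 10⁻³ → stable
  192–244 m: −αΔT+βΔS = −(2.4 × 10⁻⁴)(-2.3)+(7.8 × 10⁻⁴)(-0.29) = 3.3 × 10⁻⁴ → stable
The 132–144 m interval has Δρ < 0: lighter water underlies denser water.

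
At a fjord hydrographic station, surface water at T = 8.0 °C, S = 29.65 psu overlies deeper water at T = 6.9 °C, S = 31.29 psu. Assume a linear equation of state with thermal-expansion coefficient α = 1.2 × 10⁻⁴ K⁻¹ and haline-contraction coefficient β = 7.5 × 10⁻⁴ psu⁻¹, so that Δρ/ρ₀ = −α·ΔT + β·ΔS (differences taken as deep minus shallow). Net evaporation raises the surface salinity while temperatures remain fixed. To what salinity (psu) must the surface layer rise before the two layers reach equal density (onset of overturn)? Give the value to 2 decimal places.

31.47 psu

Neutral buoyancy requires −α(T_deep − T_surf) + β(S_deep − S_surf′) = 0.
S_surf′ = S_deep − (α/β)·ΔT = 31.29 − (1.2 × 10⁻⁴/7.5 × 10⁻⁴)·(-1.1) = 31.4660 psu.
Increase required: 31.4660 − 29.65 = 1.8160 psu.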